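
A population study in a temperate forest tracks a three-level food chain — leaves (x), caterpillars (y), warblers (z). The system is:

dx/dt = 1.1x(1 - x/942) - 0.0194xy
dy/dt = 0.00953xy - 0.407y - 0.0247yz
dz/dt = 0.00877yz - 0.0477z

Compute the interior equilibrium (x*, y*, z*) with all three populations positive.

From dz/dt = 0: 0.00877y* = 0.0477, so y* = 5.44.
From dx/dt = 0: 1.1(1 - x*/942) = 0.0194·5.44, giving x* = 942·(1 - 0.0959) = 852.
From dy/dt = 0: 0.00953·852 - 0.407 = 0.0247z*, so z* = 7.71/0.0247 = 312.

x* ≈ 852, y* ≈ 5.44, z* ≈ 312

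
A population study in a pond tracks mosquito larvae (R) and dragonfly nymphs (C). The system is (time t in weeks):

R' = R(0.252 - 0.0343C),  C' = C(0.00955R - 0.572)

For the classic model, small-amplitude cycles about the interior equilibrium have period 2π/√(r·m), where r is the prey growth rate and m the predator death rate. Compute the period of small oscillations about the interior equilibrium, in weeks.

Here r = 0.252 and m = 0.572, so r·m = 0.144.
ω = √0.144 = 0.38 per week, hence T = 2π/ω ≈ 16.5 weeks.

T ≈ 16.5 weeks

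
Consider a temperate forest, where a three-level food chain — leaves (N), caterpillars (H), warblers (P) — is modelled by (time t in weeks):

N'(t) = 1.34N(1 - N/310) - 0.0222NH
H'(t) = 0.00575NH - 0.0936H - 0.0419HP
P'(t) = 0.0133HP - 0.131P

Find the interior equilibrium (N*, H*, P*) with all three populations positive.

From dP/dt = 0: 0.0133H* = 0.131, so H* = 9.85.
From dN/dt = 0: 1.34(1 - N*/310) = 0.0222·9.85, giving N* = 310·(1 - 0.163) = 259.
From dH/dt = 0: 0.00575·259 - 0.0936 = 0.0419P*, so P* = 1.4/0.0419 = 33.4.

N* ≈ 259, H* ≈ 9.85, P* ≈ 33.4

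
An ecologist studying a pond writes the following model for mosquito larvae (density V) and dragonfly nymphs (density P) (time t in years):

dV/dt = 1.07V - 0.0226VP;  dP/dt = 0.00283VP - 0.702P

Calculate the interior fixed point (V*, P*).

Set dP/dt = 0 with P > 0: 0.00283V - 0.702 = 0, so V* = 0.702/0.00283 = 248.
Set dV/dt = 0 with V > 0: 1.07 - 0.0226P = 0, so P* = 1.07/0.0226 = 47.3.

V* ≈ 248, P* ≈ 47.3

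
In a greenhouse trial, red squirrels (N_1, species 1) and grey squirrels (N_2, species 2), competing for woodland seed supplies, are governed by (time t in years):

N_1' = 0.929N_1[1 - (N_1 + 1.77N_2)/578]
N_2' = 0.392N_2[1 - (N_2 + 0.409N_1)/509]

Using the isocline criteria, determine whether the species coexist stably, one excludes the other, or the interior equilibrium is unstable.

species 2 excludes species 1

Compare the nullcline intercepts: K1/α12 = 578/1.77 = 327 < K2 = 509; K2/α21 = 509/0.409 = 1240 > K1 = 578.
Since the inequalities point opposite ways, species 2 can invade but species 1 cannot.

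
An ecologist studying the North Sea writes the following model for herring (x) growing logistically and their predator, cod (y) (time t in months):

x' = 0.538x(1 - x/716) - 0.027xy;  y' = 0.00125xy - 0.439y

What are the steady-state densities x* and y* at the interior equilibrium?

From dy/dt = 0 with y > 0: 0.00125x* = 0.439, so x* = 351.
Substitute into dx/dt = 0: 0.538(1 - 351/716) = 0.027y*.
The bracket is 0.509, giving y* = 0.274/0.027 = 10.2.

x* ≈ 351, y* ≈ 10.2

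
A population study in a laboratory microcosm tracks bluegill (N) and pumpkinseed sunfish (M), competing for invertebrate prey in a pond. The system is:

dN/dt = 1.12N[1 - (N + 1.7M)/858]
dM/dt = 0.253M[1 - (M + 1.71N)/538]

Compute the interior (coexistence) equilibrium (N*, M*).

Setting both brackets to zero gives the nullclines N + 1.7M = 858 and 1.71N + M = 538.
Substituting M = 538 - 1.71N into the first: N(1 - 1.7·1.71) = 858 - 1.7·538.
So N* = -56.6/-1.91 = 29.7, and then M* = 538 - 1.71·29.7 = 487.

N* ≈ 29.7, M* ≈ 487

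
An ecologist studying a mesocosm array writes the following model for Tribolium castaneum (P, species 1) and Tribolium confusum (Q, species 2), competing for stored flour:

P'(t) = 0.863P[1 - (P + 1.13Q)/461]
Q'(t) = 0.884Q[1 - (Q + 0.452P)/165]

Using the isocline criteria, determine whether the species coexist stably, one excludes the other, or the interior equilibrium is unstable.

species 1 excludes species 2

Compare the nullcline intercepts: K1/α12 = 461/1.13 = 408 > K2 = 165; K2/α21 = 165/0.452 = 365 < K1 = 461.
Since the inequalities point opposite ways, species 1 can invade but species 2 cannot.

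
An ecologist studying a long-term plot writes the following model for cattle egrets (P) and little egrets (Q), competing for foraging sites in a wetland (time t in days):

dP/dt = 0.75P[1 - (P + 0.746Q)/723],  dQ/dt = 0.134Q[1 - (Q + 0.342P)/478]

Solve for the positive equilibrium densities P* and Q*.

P* ≈ 492, Q* ≈ 310

Setting both brackets to zero gives the nullclines P + 0.746Q = 723 and 0.342P + Q = 478.
Substituting Q = 478 - 0.342P into the first: P(1 - 0.746·0.342) = 723 - 0.746·478.
So P* = 366/0.745 = 492, and then Q* = 478 - 0.342·492 = 310.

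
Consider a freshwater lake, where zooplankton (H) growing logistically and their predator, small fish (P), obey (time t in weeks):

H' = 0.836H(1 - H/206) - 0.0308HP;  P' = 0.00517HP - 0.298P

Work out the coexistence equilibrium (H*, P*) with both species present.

From dP/dt = 0 with P > 0: 0.00517H* = 0.298, so H* = 57.6.
Substitute into dH/dt = 0: 0.836(1 - 57.6/206) = 0.0308P*.
The bracket is 0.72, giving P* = 0.602/0.0308 = 19.5.

H* ≈ 57.6, P* ≈ 19.5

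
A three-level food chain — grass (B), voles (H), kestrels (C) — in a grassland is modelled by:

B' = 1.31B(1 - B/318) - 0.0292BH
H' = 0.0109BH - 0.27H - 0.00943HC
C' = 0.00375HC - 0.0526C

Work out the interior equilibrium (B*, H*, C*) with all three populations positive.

B* ≈ 219, H* ≈ 14, C* ≈ 224

From dC/dt = 0: 0.00375H* = 0.0526, so H* = 14.
From dB/dt = 0: 1.31(1 - B*/318) = 0.0292·14, giving B* = 318·(1 - 0.313) = 219.
From dH/dt = 0: 0.0109·219 - 0.27 = 0.00943C*, so C* = 2.11/0.00943 = 224.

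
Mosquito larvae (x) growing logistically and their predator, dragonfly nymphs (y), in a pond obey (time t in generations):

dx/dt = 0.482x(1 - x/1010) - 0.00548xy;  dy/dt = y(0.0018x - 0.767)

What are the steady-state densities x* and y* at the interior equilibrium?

From dy/dt = 0 with y > 0: 0.0018x* = 0.767, so x* = 426.
Substitute into dx/dt = 0: 0.482(1 - 426/1010) = 0.00548y*.
The bracket is 0.578, giving y* = 0.279/0.00548 = 50.8.

x* ≈ 426, y* ≈ 50.8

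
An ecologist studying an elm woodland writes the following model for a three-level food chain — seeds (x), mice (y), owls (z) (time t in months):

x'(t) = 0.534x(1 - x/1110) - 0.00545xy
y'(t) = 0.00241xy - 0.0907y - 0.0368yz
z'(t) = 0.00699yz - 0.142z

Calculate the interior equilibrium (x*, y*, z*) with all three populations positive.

From dz/dt = 0: 0.00699y* = 0.142, so y* = 20.3.
From dx/dt = 0: 0.534(1 - x*/1110) = 0.00545·20.3, giving x* = 1110·(1 - 0.207) = 880.
From dy/dt = 0: 0.00241·880 - 0.0907 = 0.0368z*, so z* = 2.03/0.0368 = 55.2.

x* ≈ 880, y* ≈ 20.3, z* ≈ 55.2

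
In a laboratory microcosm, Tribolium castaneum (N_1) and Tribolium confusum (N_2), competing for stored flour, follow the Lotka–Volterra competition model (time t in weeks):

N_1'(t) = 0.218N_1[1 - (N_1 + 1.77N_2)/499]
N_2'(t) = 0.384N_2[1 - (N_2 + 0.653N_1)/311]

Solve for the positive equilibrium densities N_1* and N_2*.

N_1* ≈ 330, N_2* ≈ 95.3

Setting both brackets to zero gives the nullclines N_1 + 1.77N_2 = 499 and 0.653N_1 + N_2 = 311.
Substituting N_2 = 311 - 0.653N_1 into the first: N_1(1 - 1.77·0.653) = 499 - 1.77·311.
So N_1* = -51.5/-0.156 = 330, and then N_2* = 311 - 0.653·330 = 95.3.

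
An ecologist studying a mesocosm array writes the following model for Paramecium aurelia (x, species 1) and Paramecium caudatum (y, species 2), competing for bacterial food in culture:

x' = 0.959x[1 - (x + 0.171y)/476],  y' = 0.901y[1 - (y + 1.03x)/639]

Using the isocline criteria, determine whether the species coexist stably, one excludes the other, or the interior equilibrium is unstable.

stable coexistence

Compare the nullcline intercepts: K1/α12 = 476/0.171 = 2780 > K2 = 639; K2/α21 = 639/1.03 = 620 > K1 = 476.
Since both inequalities hold, each species can invade when rare, so the interior equilibrium is stable.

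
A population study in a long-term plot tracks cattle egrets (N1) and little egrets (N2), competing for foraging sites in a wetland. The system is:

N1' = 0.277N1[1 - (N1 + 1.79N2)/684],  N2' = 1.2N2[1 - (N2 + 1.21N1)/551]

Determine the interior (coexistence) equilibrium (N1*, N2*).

N1* ≈ 259, N2* ≈ 237

Setting both brackets to zero gives the nullclines N1 + 1.79N2 = 684 and 1.21N1 + N2 = 551.
Substituting N2 = 551 - 1.21N1 into the first: N1(1 - 1.79·1.21) = 684 - 1.79·551.
So N1* = -302/-1.17 = 259, and then N2* = 551 - 1.21·259 = 237.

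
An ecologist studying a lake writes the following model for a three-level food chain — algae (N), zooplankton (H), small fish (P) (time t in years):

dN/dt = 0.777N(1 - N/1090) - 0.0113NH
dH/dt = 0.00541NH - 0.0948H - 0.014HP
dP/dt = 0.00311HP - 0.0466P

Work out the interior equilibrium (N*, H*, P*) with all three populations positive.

From dP/dt = 0: 0.00311H* = 0.0466, so H* = 15.
From dN/dt = 0: 0.777(1 - N*/1090) = 0.0113·15, giving N* = 1090·(1 - 0.218) = 852.
From dH/dt = 0: 0.00541·852 - 0.0948 = 0.014P*, so P* = 4.52/0.014 = 323.

N* ≈ 852, H* ≈ 15, P* ≈ 323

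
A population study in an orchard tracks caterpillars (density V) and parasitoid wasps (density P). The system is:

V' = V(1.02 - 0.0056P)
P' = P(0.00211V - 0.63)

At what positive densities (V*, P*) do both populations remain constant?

Set dP/dt = 0 with P > 0: 0.00211V - 0.63 = 0, so V* = 0.63/0.00211 = 299.
Set dV/dt = 0 with V > 0: 1.02 - 0.0056P = 0, so P* = 1.02/0.0056 = 182.

V* ≈ 299, P* ≈ 182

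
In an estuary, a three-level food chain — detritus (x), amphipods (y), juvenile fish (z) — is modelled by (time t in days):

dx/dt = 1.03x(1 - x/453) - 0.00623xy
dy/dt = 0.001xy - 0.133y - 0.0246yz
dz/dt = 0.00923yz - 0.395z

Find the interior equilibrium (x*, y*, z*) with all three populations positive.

x* ≈ 336, y* ≈ 42.8, z* ≈ 8.24

From dz/dt = 0: 0.00923y* = 0.395, so y* = 42.8.
From dx/dt = 0: 1.03(1 - x*/453) = 0.00623·42.8, giving x* = 453·(1 - 0.259) = 336.
From dy/dt = 0: 0.001·336 - 0.133 = 0.0246z*, so z* = 0.203/0.0246 = 8.24.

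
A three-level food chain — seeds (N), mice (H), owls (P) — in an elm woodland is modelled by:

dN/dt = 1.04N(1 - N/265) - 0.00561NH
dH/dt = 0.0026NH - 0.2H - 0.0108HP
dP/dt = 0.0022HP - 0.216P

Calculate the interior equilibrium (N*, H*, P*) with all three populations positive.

From dP/dt = 0: 0.0022H* = 0.216, so H* = 98.2.
From dN/dt = 0: 1.04(1 - N*/265) = 0.00561·98.2, giving N* = 265·(1 - 0.53) = 125.
From dH/dt = 0: 0.0026·125 - 0.2 = 0.0108P*, so P* = 0.124/0.0108 = 11.5.

N* ≈ 125, H* ≈ 98.2, P* ≈ 11.5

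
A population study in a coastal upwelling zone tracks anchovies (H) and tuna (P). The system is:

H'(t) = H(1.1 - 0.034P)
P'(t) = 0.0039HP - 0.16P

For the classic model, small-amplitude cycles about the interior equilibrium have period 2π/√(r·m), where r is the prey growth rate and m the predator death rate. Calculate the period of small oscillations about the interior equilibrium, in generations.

Here r = 1.1 and m = 0.16, so r·m = 0.176.
ω = √0.176 = 0.42 per generation, hence T = 2π/ω ≈ 15 generations.

T ≈ 15 generations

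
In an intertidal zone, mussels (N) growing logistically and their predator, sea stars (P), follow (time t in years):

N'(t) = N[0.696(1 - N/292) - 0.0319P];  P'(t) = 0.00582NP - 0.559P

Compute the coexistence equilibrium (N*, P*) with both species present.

From dP/dt = 0 with P > 0: 0.00582N* = 0.559, so N* = 96.
Substitute into dN/dt = 0: 0.696(1 - 96/292) = 0.0319P*.
The bracket is 0.671, giving P* = 0.467/0.0319 = 14.6.

N* ≈ 96, P* ≈ 14.6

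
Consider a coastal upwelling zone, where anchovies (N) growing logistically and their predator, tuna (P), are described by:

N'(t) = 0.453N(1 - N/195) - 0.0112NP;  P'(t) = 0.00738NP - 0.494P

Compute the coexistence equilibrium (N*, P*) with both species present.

N* ≈ 66.9, P* ≈ 26.6

From dP/dt = 0 with P > 0: 0.00738N* = 0.494, so N* = 66.9.
Substitute into dN/dt = 0: 0.453(1 - 66.9/195) = 0.0112P*.
The bracket is 0.657, giving P* = 0.297/0.0112 = 26.6.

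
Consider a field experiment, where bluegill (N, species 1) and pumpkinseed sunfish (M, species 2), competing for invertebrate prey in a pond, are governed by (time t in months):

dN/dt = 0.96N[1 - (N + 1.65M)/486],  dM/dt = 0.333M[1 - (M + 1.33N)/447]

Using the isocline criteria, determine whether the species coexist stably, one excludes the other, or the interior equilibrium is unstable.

Compare the nullcline intercepts: K1/α12 = 486/1.65 = 295 < K2 = 447; K2/α21 = 447/1.33 = 336 < K1 = 486.
Since both are reversed, neither can invade when rare; the interior point is a saddle.

unstable coexistence (outcome depends on initial conditions)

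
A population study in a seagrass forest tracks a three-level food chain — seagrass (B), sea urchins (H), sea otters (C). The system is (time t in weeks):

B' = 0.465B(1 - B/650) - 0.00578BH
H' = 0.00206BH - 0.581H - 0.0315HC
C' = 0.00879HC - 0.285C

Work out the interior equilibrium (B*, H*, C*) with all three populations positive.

From dC/dt = 0: 0.00879H* = 0.285, so H* = 32.4.
From dB/dt = 0: 0.465(1 - B*/650) = 0.00578·32.4, giving B* = 650·(1 - 0.403) = 388.
From dH/dt = 0: 0.00206·388 - 0.581 = 0.0315C*, so C* = 0.218/0.0315 = 6.93.

B* ≈ 388, H* ≈ 32.4, C* ≈ 6.93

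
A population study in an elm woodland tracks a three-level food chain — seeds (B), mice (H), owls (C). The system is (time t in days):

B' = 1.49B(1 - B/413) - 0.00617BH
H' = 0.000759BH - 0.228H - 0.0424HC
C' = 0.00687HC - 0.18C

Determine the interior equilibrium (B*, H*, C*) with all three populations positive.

From dC/dt = 0: 0.00687H* = 0.18, so H* = 26.2.
From dB/dt = 0: 1.49(1 - B*/413) = 0.00617·26.2, giving B* = 413·(1 - 0.108) = 368.
From dH/dt = 0: 0.000759·368 - 0.228 = 0.0424C*, so C* = 0.0515/0.0424 = 1.21.

B* ≈ 368, H* ≈ 26.2, C* ≈ 1.21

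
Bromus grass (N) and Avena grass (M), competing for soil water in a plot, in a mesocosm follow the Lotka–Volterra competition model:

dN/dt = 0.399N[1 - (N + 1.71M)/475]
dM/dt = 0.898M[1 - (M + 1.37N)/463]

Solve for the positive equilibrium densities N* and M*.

Setting both brackets to zero gives the nullclines N + 1.71M = 475 and 1.37N + M = 463.
Substituting M = 463 - 1.37N into the first: N(1 - 1.71·1.37) = 475 - 1.71·463.
So N* = -317/-1.34 = 236, and then M* = 463 - 1.37·236 = 140.

N* ≈ 236, M* ≈ 140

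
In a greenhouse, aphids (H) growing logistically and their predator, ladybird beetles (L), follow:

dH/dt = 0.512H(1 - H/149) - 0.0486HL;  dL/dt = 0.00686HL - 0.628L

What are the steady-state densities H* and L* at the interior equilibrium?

From dL/dt = 0 with L > 0: 0.00686H* = 0.628, so H* = 91.5.
Substitute into dH/dt = 0: 0.512(1 - 91.5/149) = 0.0486L*.
The bracket is 0.386, giving L* = 0.197/0.0486 = 4.06.

H* ≈ 91.5, L* ≈ 4.06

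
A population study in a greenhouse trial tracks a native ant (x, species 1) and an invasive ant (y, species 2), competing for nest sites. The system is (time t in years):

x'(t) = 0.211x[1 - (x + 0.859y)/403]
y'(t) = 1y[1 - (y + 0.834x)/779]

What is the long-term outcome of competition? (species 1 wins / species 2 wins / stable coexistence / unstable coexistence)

species 2 excludes species 1

Compare the nullcline intercepts: K1/α12 = 403/0.859 = 469 < K2 = 779; K2/α21 = 779/0.834 = 934 > K1 = 403.
Since the inequalities point opposite ways, species 2 can invade but species 1 cannot.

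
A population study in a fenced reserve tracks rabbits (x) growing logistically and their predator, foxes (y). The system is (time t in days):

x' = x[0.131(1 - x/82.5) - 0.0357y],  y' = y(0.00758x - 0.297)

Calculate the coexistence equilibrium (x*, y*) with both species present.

From dy/dt = 0 with y > 0: 0.00758x* = 0.297, so x* = 39.2.
Substitute into dx/dt = 0: 0.131(1 - 39.2/82.5) = 0.0357y*.
The bracket is 0.525, giving y* = 0.0688/0.0357 = 1.93.

x* ≈ 39.2, y* ≈ 1.93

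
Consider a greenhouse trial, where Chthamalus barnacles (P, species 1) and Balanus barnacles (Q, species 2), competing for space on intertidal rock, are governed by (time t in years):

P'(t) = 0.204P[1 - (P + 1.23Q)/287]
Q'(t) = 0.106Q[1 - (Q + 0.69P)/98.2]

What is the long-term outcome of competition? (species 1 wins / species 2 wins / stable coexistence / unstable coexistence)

Compare the nullcline intercepts: K1/α12 = 287/1.23 = 233 > K2 = 98.2; K2/α21 = 98.2/0.69 = 142 < K1 = 287.
Since the inequalities point opposite ways, species 1 can invade but species 2 cannot.

species 1 excludes species 2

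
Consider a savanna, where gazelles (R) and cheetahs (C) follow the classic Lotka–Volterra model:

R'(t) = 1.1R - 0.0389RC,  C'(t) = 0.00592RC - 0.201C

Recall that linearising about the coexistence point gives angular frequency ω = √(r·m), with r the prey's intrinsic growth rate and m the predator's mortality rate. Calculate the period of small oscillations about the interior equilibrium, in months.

Here r = 1.1 and m = 0.201, so r·m = 0.221.
ω = √0.221 = 0.47 per month, hence T = 2π/ω ≈ 13.4 months.

T ≈ 13.4 months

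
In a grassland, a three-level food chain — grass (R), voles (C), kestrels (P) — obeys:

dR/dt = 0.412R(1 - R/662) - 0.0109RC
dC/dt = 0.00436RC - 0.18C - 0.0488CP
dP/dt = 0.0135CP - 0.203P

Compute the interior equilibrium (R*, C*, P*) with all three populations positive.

From dP/dt = 0: 0.0135C* = 0.203, so C* = 15.
From dR/dt = 0: 0.412(1 - R*/662) = 0.0109·15, giving R* = 662·(1 - 0.398) = 399.
From dC/dt = 0: 0.00436·399 - 0.18 = 0.0488P*, so P* = 1.56/0.0488 = 31.9.

R* ≈ 399, C* ≈ 15, P* ≈ 31.9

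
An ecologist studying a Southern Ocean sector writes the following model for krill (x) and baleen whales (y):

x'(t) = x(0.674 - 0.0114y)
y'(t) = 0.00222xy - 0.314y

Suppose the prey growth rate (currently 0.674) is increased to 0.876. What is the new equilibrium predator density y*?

y* ≈ 76.8

At the interior fixed point, setting dx/dt = 0 with x > 0 fixes y* = (prey growth rate)/(xy coefficient) — independent of the other coefficients.
With the change, y* = 0.876/0.0114 = 76.8; it rises from 59.1.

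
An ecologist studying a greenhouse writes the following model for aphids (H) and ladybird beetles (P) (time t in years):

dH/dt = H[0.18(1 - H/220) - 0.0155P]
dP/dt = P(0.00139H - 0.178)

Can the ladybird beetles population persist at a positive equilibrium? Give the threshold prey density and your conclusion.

The predator equation gives dP/dt > 0 only when H > 0.178/0.00139 = 128.
Without the predator, H → K = 220. Since 220 > 128, the predator can invade and persist.

Threshold H = 128; K > 128, so yes, the predator persists.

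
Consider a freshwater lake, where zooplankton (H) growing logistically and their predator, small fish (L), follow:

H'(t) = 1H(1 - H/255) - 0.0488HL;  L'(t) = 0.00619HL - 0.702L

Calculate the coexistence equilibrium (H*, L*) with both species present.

H* ≈ 113, L* ≈ 11.4

From dL/dt = 0 with L > 0: 0.00619H* = 0.702, so H* = 113.
Substitute into dH/dt = 0: 1(1 - 113/255) = 0.0488L*.
The bracket is 0.555, giving L* = 0.555/0.0488 = 11.4.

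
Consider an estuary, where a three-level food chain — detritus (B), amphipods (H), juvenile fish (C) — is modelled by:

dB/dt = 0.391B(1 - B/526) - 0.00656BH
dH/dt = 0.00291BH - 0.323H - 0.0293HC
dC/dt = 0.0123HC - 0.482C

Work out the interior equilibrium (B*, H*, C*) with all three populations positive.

B* ≈ 180, H* ≈ 39.2, C* ≈ 6.87

From dC/dt = 0: 0.0123H* = 0.482, so H* = 39.2.
From dB/dt = 0: 0.391(1 - B*/526) = 0.00656·39.2, giving B* = 526·(1 - 0.657) = 180.
From dH/dt = 0: 0.00291·180 - 0.323 = 0.0293C*, so C* = 0.201/0.0293 = 6.87.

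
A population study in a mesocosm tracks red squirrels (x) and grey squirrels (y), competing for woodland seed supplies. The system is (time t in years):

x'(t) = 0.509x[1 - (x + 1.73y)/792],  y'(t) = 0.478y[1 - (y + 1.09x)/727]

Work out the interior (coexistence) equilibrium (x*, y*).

Setting both brackets to zero gives the nullclines x + 1.73y = 792 and 1.09x + y = 727.
Substituting y = 727 - 1.09x into the first: x(1 - 1.73·1.09) = 792 - 1.73·727.
So x* = -466/-0.886 = 526, and then y* = 727 - 1.09·526 = 154.

x* ≈ 526, y* ≈ 154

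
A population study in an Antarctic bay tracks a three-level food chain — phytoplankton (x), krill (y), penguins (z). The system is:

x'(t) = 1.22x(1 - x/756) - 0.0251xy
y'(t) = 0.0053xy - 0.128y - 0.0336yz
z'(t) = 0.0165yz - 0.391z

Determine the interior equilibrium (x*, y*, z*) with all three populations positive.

x* ≈ 387, y* ≈ 23.7, z* ≈ 57.3

From dz/dt = 0: 0.0165y* = 0.391, so y* = 23.7.
From dx/dt = 0: 1.22(1 - x*/756) = 0.0251·23.7, giving x* = 756·(1 - 0.488) = 387.
From dy/dt = 0: 0.0053·387 - 0.128 = 0.0336z*, so z* = 1.93/0.0336 = 57.3.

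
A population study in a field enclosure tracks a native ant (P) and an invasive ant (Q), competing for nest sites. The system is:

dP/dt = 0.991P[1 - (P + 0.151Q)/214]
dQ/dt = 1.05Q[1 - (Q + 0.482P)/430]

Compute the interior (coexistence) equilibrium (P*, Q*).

Setting both brackets to zero gives the nullclines P + 0.151Q = 214 and 0.482P + Q = 430.
Substituting Q = 430 - 0.482P into the first: P(1 - 0.151·0.482) = 214 - 0.151·430.
So P* = 149/0.927 = 161, and then Q* = 430 - 0.482·161 = 353.

P* ≈ 161, Q* ≈ 353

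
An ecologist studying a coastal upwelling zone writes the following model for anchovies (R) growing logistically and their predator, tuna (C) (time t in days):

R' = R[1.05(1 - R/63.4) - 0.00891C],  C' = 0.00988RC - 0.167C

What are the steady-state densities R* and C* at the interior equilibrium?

From dC/dt = 0 with C > 0: 0.00988R* = 0.167, so R* = 16.9.
Substitute into dR/dt = 0: 1.05(1 - 16.9/63.4) = 0.00891C*.
The bracket is 0.733, giving C* = 0.77/0.00891 = 86.4.

R* ≈ 16.9, C* ≈ 86.4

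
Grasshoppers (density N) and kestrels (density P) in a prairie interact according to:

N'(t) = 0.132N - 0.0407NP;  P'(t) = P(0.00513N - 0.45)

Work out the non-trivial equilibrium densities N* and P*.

Set dP/dt = 0 with P > 0: 0.00513N - 0.45 = 0, so N* = 0.45/0.00513 = 87.7.
Set dN/dt = 0 with N > 0: 0.132 - 0.0407P = 0, so P* = 0.132/0.0407 = 3.24.

N* ≈ 87.7, P* ≈ 3.24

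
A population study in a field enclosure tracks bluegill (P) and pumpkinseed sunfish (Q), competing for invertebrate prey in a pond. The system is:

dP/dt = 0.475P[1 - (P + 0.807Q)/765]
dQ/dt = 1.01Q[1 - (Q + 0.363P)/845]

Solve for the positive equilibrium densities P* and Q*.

P* ≈ 118, Q* ≈ 802

Setting both brackets to zero gives the nullclines P + 0.807Q = 765 and 0.363P + Q = 845.
Substituting Q = 845 - 0.363P into the first: P(1 - 0.807·0.363) = 765 - 0.807·845.
So P* = 83.1/0.707 = 118, and then Q* = 845 - 0.363·118 = 802.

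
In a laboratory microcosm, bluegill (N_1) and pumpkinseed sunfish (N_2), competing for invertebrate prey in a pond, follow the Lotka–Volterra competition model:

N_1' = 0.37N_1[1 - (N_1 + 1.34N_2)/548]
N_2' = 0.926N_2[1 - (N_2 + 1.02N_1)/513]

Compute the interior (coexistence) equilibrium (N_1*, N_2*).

Setting both brackets to zero gives the nullclines N_1 + 1.34N_2 = 548 and 1.02N_1 + N_2 = 513.
Substituting N_2 = 513 - 1.02N_1 into the first: N_1(1 - 1.34·1.02) = 548 - 1.34·513.
So N_1* = -139/-0.367 = 380, and then N_2* = 513 - 1.02·380 = 125.

N_1* ≈ 380, N_2* ≈ 125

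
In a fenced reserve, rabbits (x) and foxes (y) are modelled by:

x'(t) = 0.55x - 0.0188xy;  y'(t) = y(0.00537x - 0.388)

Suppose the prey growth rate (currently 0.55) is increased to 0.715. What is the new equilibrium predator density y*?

y* ≈ 38

At the interior fixed point, setting dx/dt = 0 with x > 0 fixes y* = (prey growth rate)/(xy coefficient) — independent of the other coefficients.
With the change, y* = 0.715/0.0188 = 38; it rises from 29.3.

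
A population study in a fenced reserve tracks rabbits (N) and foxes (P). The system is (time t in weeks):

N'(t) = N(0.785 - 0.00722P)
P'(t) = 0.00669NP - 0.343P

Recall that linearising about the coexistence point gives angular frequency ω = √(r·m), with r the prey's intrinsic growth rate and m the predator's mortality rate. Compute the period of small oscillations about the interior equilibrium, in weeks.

Here r = 0.785 and m = 0.343, so r·m = 0.269.
ω = √0.269 = 0.519 per week, hence T = 2π/ω ≈ 12.1 weeks.

T ≈ 12.1 weeks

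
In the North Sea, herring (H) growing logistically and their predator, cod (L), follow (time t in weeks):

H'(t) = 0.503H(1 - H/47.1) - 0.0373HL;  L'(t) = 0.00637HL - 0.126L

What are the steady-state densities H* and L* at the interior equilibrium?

H* ≈ 19.8, L* ≈ 7.82

From dL/dt = 0 with L > 0: 0.00637H* = 0.126, so H* = 19.8.
Substitute into dH/dt = 0: 0.503(1 - 19.8/47.1) = 0.0373L*.
The bracket is 0.58, giving L* = 0.292/0.0373 = 7.82.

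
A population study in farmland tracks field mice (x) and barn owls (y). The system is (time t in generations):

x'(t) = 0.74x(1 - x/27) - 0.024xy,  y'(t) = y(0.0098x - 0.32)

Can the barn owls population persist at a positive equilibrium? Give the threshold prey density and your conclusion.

Threshold x = 32.7; K < 32.7, so no, the predator goes extinct.

The predator equation gives dy/dt > 0 only when x > 0.32/0.0098 = 32.7.
Without the predator, x → K = 27. Since 27 < 32.7, the predator cannot invade.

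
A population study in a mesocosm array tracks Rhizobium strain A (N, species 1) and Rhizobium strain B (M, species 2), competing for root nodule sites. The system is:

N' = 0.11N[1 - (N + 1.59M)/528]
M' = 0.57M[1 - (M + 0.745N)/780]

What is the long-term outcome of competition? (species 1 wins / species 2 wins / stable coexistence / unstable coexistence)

species 2 excludes species 1

Compare the nullcline intercepts: K1/α12 = 528/1.59 = 332 < K2 = 780; K2/α21 = 780/0.745 = 1050 > K1 = 528.
Since the inequalities point opposite ways, species 2 can invade but species 1 cannot.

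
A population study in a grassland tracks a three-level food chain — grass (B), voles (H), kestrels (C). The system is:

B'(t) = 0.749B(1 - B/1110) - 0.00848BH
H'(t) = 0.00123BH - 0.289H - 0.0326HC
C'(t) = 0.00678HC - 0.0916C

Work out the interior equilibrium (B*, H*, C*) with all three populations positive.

From dC/dt = 0: 0.00678H* = 0.0916, so H* = 13.5.
From dB/dt = 0: 0.749(1 - B*/1110) = 0.00848·13.5, giving B* = 1110·(1 - 0.153) = 940.
From dH/dt = 0: 0.00123·940 - 0.289 = 0.0326C*, so C* = 0.867/0.0326 = 26.6.

B* ≈ 940, H* ≈ 13.5, C* ≈ 26.6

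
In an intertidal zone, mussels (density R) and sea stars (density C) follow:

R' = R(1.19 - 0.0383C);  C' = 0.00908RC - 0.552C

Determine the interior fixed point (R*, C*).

R* ≈ 60.8, C* ≈ 31.1

Set dC/dt = 0 with C > 0: 0.00908R - 0.552 = 0, so R* = 0.552/0.00908 = 60.8.
Set dR/dt = 0 with R > 0: 1.19 - 0.0383C = 0, so C* = 1.19/0.0383 = 31.1.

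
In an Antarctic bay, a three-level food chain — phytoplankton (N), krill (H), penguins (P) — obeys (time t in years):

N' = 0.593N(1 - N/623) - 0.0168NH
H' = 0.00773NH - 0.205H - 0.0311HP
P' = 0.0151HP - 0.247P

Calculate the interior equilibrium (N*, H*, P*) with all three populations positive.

From dP/dt = 0: 0.0151H* = 0.247, so H* = 16.4.
From dN/dt = 0: 0.593(1 - N*/623) = 0.0168·16.4, giving N* = 623·(1 - 0.463) = 334.
From dH/dt = 0: 0.00773·334 - 0.205 = 0.0311P*, so P* = 2.38/0.0311 = 76.5.

N* ≈ 334, H* ≈ 16.4, P* ≈ 76.5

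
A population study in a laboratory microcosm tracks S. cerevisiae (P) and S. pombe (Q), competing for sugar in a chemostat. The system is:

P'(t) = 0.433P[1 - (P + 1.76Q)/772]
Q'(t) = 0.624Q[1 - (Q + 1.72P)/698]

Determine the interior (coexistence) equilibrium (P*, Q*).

Setting both brackets to zero gives the nullclines P + 1.76Q = 772 and 1.72P + Q = 698.
Substituting Q = 698 - 1.72P into the first: P(1 - 1.76·1.72) = 772 - 1.76·698.
So P* = -456/-2.03 = 225, and then Q* = 698 - 1.72·225 = 311.

P* ≈ 225, Q* ≈ 311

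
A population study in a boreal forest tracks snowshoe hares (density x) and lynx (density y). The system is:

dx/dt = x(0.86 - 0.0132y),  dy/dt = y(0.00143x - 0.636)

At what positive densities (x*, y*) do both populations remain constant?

Set dy/dt = 0 with y > 0: 0.00143x - 0.636 = 0, so x* = 0.636/0.00143 = 445.
Set dx/dt = 0 with x > 0: 0.86 - 0.0132y = 0, so y* = 0.86/0.0132 = 65.2.

x* ≈ 445, y* ≈ 65.2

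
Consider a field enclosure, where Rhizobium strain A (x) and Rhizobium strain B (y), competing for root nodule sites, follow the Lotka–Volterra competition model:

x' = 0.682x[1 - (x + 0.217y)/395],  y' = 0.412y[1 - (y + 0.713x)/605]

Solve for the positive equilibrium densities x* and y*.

Setting both brackets to zero gives the nullclines x + 0.217y = 395 and 0.713x + y = 605.
Substituting y = 605 - 0.713x into the first: x(1 - 0.217·0.713) = 395 - 0.217·605.
So x* = 264/0.845 = 312, and then y* = 605 - 0.713·312 = 383.

x* ≈ 312, y* ≈ 383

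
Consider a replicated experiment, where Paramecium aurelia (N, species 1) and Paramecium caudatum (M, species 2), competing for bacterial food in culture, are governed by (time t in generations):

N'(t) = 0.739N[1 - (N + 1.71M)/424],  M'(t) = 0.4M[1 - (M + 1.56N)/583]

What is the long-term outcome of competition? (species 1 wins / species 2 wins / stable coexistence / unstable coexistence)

unstable coexistence (outcome depends on initial conditions)

Compare the nullcline intercepts: K1/α12 = 424/1.71 = 248 < K2 = 583; K2/α21 = 583/1.56 = 374 < K1 = 424.
Since both are reversed, neither can invade when rare; the interior point is a saddle.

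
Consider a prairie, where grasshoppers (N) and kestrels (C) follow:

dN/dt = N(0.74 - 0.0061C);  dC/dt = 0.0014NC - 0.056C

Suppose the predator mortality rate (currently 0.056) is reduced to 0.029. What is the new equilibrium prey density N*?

N* ≈ 20.7

At the interior fixed point, setting dC/dt = 0 with C > 0 fixes N* = (predator death rate)/(NC coefficient) — independent of the other coefficients.
With the change, N* = 0.029/0.0014 = 20.7; it falls from 40.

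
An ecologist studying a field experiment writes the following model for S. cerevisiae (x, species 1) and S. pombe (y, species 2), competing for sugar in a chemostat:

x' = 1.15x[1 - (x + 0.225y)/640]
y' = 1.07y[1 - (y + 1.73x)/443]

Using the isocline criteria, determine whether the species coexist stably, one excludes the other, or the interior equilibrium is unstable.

Compare the nullcline intercepts: K1/α12 = 640/0.225 = 2840 > K2 = 443; K2/α21 = 443/1.73 = 256 < K1 = 640.
Since the inequalities point opposite ways, species 1 can invade but species 2 cannot.

species 1 excludes species 2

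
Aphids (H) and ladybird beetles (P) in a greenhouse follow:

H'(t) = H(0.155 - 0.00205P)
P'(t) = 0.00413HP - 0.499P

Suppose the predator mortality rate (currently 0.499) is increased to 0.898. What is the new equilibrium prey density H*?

H* ≈ 217

At the interior fixed point, setting dP/dt = 0 with P > 0 fixes H* = (predator death rate)/(HP coefficient) — independent of the other coefficients.
With the change, H* = 0.898/0.00413 = 217; it rises from 121.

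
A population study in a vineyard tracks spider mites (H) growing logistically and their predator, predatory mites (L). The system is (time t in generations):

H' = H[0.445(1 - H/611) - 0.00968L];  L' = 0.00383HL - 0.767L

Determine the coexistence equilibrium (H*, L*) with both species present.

From dL/dt = 0 with L > 0: 0.00383H* = 0.767, so H* = 200.
Substitute into dH/dt = 0: 0.445(1 - 200/611) = 0.00968L*.
The bracket is 0.672, giving L* = 0.299/0.00968 = 30.9.

H* ≈ 200, L* ≈ 30.9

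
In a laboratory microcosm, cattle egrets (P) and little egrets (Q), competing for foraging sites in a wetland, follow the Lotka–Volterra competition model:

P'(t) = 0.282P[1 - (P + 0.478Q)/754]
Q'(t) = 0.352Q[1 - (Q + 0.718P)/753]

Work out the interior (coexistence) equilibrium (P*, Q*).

P* ≈ 600, Q* ≈ 322

Setting both brackets to zero gives the nullclines P + 0.478Q = 754 and 0.718P + Q = 753.
Substituting Q = 753 - 0.718P into the first: P(1 - 0.478·0.718) = 754 - 0.478·753.
So P* = 394/0.657 = 600, and then Q* = 753 - 0.718·600 = 322.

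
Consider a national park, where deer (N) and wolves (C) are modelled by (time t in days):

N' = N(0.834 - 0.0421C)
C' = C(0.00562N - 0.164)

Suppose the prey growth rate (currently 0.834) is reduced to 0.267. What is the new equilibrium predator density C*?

At the interior fixed point, setting dN/dt = 0 with N > 0 fixes C* = (prey growth rate)/(NC coefficient) — independent of the other coefficients.
With the change, C* = 0.267/0.0421 = 6.34; it falls from 19.8.

C* ≈ 6.34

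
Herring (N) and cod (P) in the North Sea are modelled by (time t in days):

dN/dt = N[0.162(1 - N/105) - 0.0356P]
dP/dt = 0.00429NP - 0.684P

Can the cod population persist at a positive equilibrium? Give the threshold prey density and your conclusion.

Threshold N = 159; K < 159, so no, the predator goes extinct.

The predator equation gives dP/dt > 0 only when N > 0.684/0.00429 = 159.
Without the predator, N → K = 105. Since 105 < 159, the predator cannot invade.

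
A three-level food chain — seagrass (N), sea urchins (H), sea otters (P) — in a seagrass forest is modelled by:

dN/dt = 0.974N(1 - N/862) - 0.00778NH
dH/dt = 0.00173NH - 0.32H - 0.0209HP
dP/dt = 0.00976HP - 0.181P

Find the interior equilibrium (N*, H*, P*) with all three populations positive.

From dP/dt = 0: 0.00976H* = 0.181, so H* = 18.5.
From dN/dt = 0: 0.974(1 - N*/862) = 0.00778·18.5, giving N* = 862·(1 - 0.148) = 734.
From dH/dt = 0: 0.00173·734 - 0.32 = 0.0209P*, so P* = 0.95/0.0209 = 45.5.

N* ≈ 734, H* ≈ 18.5, P* ≈ 45.5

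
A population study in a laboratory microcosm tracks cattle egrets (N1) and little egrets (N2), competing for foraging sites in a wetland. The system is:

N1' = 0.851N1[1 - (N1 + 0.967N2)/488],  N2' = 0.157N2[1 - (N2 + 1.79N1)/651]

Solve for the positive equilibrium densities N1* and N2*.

N1* ≈ 194, N2* ≈ 304

Setting both brackets to zero gives the nullclines N1 + 0.967N2 = 488 and 1.79N1 + N2 = 651.
Substituting N2 = 651 - 1.79N1 into the first: N1(1 - 0.967·1.79) = 488 - 0.967·651.
So N1* = -142/-0.731 = 194, and then N2* = 651 - 1.79·194 = 304.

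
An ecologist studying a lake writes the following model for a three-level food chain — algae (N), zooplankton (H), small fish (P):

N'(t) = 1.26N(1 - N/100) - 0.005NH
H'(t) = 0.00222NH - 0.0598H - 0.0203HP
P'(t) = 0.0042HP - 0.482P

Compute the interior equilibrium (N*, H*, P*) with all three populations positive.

From dP/dt = 0: 0.0042H* = 0.482, so H* = 115.
From dN/dt = 0: 1.26(1 - N*/100) = 0.005·115, giving N* = 100·(1 - 0.455) = 54.5.
From dH/dt = 0: 0.00222·54.5 - 0.0598 = 0.0203P*, so P* = 0.0611/0.0203 = 3.01.

N* ≈ 54.5, H* ≈ 115, P* ≈ 3.01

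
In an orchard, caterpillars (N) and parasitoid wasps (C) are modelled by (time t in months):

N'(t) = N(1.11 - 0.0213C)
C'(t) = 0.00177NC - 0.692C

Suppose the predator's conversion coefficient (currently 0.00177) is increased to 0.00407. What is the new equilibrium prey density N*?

At the interior fixed point, setting dC/dt = 0 with C > 0 fixes N* = (predator death rate)/(NC coefficient) — independent of the other coefficients.
With the change, N* = 0.692/0.00407 = 170; it falls from 391.

N* ≈ 170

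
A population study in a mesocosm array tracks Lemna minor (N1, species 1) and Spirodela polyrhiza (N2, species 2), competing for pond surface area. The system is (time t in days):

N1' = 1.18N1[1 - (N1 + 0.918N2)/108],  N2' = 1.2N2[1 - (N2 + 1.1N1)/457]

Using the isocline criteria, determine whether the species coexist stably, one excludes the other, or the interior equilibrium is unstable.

species 2 excludes species 1

Compare the nullcline intercepts: K1/α12 = 108/0.918 = 118 < K2 = 457; K2/α21 = 457/1.1 = 415 > K1 = 108.
Since the inequalities point opposite ways, species 2 can invade but species 1 cannot.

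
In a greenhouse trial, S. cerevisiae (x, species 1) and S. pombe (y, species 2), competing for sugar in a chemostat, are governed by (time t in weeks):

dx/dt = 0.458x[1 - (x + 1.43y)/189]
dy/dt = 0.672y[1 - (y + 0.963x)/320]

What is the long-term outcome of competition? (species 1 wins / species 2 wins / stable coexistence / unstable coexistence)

Compare the nullcline intercepts: K1/α12 = 189/1.43 = 132 < K2 = 320; K2/α21 = 320/0.963 = 332 > K1 = 189.
Since the inequalities point opposite ways, species 2 can invade but species 1 cannot.

species 2 excludes species 1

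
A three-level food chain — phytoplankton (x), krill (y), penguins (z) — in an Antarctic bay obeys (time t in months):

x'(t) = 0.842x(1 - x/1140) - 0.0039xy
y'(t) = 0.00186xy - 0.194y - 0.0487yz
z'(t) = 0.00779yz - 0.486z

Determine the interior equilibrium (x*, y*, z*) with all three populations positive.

From dz/dt = 0: 0.00779y* = 0.486, so y* = 62.4.
From dx/dt = 0: 0.842(1 - x*/1140) = 0.0039·62.4, giving x* = 1140·(1 - 0.289) = 811.
From dy/dt = 0: 0.00186·811 - 0.194 = 0.0487z*, so z* = 1.31/0.0487 = 27.

x* ≈ 811, y* ≈ 62.4, z* ≈ 27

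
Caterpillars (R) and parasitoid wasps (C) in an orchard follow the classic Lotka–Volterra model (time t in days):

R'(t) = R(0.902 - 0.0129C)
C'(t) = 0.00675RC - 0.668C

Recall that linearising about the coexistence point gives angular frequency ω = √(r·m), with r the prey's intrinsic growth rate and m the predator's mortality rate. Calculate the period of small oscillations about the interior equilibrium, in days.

T ≈ 8.09 days

Here r = 0.902 and m = 0.668, so r·m = 0.603.
ω = √0.603 = 0.776 per day, hence T = 2π/ω ≈ 8.09 days.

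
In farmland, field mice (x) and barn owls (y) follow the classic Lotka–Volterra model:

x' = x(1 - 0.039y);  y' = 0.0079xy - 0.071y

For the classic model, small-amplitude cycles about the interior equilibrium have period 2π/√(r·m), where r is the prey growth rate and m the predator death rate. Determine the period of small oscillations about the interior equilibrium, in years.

T ≈ 23.6 years

Here r = 1 and m = 0.071, so r·m = 0.071.
ω = √0.071 = 0.266 per year, hence T = 2π/ω ≈ 23.6 years.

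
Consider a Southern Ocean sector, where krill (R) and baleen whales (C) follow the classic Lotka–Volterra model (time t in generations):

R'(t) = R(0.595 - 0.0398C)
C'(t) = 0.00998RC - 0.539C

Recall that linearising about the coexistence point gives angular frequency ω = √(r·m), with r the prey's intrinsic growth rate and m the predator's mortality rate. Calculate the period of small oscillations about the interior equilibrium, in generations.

Here r = 0.595 and m = 0.539, so r·m = 0.321.
ω = √0.321 = 0.566 per generation, hence T = 2π/ω ≈ 11.1 generations.

T ≈ 11.1 generations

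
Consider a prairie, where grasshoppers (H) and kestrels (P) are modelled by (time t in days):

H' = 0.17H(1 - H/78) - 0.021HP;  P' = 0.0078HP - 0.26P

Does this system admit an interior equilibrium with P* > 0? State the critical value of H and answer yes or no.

The predator equation gives dP/dt > 0 only when H > 0.26/0.0078 = 33.3.
Without the predator, H → K = 78. Since 78 > 33.3, the predator can invade and persist.

Threshold H = 33.3; K > 33.3, so yes, the predator persists.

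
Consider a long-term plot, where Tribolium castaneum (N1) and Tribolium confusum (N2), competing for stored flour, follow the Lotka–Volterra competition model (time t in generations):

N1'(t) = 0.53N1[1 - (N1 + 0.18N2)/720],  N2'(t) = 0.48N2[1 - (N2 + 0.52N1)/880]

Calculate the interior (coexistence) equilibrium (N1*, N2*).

Setting both brackets to zero gives the nullclines N1 + 0.18N2 = 720 and 0.52N1 + N2 = 880.
Substituting N2 = 880 - 0.52N1 into the first: N1(1 - 0.18·0.52) = 720 - 0.18·880.
So N1* = 562/0.906 = 620, and then N2* = 880 - 0.52·620 = 558.

N1* ≈ 620, N2* ≈ 558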